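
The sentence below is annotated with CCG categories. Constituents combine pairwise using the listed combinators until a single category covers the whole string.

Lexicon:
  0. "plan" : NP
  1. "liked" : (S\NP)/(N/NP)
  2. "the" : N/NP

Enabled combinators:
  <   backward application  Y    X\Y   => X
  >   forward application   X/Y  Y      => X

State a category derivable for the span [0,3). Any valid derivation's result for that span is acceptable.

[0,3] S   <
  [0,1] "plan" : NP
  [1,3] S\NP   >
    [1,2] "liked" : (S\NP)/(N/NP)
    [2,3] "the" : N/NP

S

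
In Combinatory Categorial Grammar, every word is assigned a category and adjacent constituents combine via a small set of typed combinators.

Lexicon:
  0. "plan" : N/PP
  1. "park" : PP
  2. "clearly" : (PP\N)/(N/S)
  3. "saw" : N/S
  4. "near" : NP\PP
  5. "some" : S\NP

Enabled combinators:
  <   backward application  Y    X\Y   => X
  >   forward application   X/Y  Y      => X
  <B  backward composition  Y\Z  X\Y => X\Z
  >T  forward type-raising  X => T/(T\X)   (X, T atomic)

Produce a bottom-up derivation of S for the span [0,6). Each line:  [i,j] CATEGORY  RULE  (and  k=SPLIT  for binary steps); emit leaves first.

[0,6] S   <
  [0,4] PP   <
    [0,2] N   >
      [0,1] "plan" : N/PP
      [1,2] "park" : PP
    [2,4] PP\N   >
      [2,3] "clearly" : (PP\N)/(N/S)
      [3,4] "saw" : N/S
  [4,6] S\PP   <B
    [4,5] "near" : NP\PP
    [5,6] "some" : S\NP

[0,1] N/PP  lex  "plan"
[1,2] PP  lex  "park"
[0,2] N  >  k=1
[2,3] (PP\N)/(N/S)  lex  "clearly"
[3,4] N/S  lex  "saw"
[2,4] PP\N  >  k=3
[0,4] PP  <  k=2
[4,5] NP\PP  lex  "near"
[5,6] S\NP  lex  "some"
[4,6] S\PP  <B  k=5
[0,6] S  <  k=4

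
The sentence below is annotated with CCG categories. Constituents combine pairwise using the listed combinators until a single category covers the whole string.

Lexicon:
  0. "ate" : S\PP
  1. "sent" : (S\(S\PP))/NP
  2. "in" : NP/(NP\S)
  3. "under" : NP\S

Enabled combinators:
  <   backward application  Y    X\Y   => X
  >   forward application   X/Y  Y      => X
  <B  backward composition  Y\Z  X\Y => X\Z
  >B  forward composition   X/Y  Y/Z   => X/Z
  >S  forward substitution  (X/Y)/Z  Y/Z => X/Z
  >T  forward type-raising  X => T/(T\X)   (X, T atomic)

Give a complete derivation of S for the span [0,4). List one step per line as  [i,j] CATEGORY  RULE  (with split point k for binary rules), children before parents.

[0,1] S\PP  lex  "ate"
[1,2] (S\(S\PP))/NP  lex  "sent"
[2,3] NP/(NP\S)  lex  "in"
[3,4] NP\S  lex  "under"
[2,4] NP  >  k=3
[1,4] S\(S\PP)  >  k=2
[0,4] S  <  k=1

[0,4] S   <
  [0,1] "ate" : S\PP
  [1,4] S\(S\PP)   >
    [1,2] "sent" : (S\(S\PP))/NP
    [2,4] NP   >
      [2,3] "in" : NP/(NP\S)
      [3,4] "under" : NP\S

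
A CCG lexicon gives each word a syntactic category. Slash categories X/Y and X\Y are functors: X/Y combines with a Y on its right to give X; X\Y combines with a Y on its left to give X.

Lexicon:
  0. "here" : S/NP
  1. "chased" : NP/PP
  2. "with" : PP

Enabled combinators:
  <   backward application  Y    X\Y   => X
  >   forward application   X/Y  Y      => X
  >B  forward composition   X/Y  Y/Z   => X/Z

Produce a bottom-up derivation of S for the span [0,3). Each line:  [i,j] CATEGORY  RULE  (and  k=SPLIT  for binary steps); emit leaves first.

[0,1] S/NP  lex  "here"
[1,2] NP/PP  lex  "chased"
[2,3] PP  lex  "with"
[1,3] NP  >  k=2
[0,3] S  >  k=1

[0,3] S   >
  [0,1] "here" : S/NP
  [1,3] NP   >
    [1,2] "chased" : NP/PP
    [2,3] "with" : PP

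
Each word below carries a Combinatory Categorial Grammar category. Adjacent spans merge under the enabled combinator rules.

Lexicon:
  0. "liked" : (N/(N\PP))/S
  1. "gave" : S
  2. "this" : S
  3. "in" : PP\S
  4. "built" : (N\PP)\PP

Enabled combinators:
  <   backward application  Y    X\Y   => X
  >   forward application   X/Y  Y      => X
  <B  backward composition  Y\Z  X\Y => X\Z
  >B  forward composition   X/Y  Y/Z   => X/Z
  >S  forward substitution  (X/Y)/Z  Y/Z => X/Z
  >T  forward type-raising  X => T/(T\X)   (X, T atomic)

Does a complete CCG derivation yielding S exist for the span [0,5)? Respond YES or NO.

(N/(N\PP))/S S S PP\S (N\PP)\PP
CKY chart[0,5] = {N, N/(N\N), NP/(NP\N), PP/(PP\N), S/(S\N)}; S ∉ chart

NO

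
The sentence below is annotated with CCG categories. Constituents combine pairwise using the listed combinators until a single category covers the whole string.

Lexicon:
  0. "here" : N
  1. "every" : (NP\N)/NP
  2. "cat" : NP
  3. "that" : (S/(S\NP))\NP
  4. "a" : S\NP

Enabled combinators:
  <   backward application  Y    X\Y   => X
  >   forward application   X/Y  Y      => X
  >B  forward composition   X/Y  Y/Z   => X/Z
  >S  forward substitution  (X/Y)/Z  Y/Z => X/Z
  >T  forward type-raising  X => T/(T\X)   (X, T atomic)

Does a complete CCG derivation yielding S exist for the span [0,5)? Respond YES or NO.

YES

[0,5] S   >
  [0,4] S/(S\NP)   <
    [0,3] NP   >
      [0,1] NP/(NP\N)   >T
        [0,1] "here" : N
      [1,3] NP\N   >
        [1,2] "every" : (NP\N)/NP
        [2,3] "cat" : NP
    [3,4] "that" : (S/(S\NP))\NP
  [4,5] "a" : S\NP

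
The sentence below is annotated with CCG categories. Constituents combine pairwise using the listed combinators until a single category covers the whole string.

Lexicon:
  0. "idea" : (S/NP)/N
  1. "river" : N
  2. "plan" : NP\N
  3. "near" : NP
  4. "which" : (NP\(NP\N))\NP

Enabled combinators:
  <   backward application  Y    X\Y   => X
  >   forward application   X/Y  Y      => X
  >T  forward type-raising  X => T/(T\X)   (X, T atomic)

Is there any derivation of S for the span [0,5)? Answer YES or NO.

[0,5] S   >
  [0,2] S/NP   >
    [0,1] "idea" : (S/NP)/N
    [1,2] "river" : N
  [2,5] NP   <
    [2,3] "plan" : NP\N
    [3,5] NP\(NP\N)   <
      [3,4] "near" : NP
      [4,5] "which" : (NP\(NP\N))\NP

YES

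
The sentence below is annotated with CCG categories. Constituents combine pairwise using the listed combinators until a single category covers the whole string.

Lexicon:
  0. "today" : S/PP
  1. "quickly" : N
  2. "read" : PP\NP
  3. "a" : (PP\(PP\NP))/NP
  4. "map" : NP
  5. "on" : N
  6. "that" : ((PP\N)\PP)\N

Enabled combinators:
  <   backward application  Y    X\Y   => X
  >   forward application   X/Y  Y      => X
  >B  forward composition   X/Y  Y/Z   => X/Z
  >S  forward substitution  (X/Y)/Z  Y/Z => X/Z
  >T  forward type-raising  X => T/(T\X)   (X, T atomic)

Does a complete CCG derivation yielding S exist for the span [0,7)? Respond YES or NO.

[0,7] S   >
  [0,1] "today" : S/PP
  [1,7] PP   <
    [1,2] "quickly" : N
    [2,7] PP\N   <
      [2,5] PP   <
        [2,3] "read" : PP\NP
        [3,5] PP\(PP\NP)   >
          [3,4] "a" : (PP\(PP\NP))/NP
          [4,5] "map" : NP
      [5,7] (PP\N)\PP   <
        [5,6] "on" : N
        [6,7] "that" : ((PP\N)\PP)\N

YES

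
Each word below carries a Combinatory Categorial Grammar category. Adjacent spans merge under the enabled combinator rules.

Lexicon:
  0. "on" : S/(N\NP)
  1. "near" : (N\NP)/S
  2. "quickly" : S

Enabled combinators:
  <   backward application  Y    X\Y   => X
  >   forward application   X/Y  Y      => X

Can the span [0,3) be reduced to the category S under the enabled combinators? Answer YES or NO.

[0,3] S   >
  [0,1] "on" : S/(N\NP)
  [1,3] N\NP   >
    [1,2] "near" : (N\NP)/S
    [2,3] "quickly" : S

YES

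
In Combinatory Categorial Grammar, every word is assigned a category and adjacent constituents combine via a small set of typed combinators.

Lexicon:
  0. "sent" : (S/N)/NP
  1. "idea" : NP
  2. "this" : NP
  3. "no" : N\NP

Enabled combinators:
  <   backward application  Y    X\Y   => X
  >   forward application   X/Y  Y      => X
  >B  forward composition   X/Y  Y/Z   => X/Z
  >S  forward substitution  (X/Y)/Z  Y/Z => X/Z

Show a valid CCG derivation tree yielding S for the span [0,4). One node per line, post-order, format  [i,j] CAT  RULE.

[0,1] (S/N)/NP  lex  "sent"
[1,2] NP  lex  "idea"
[0,2] S/N  >  k=1
[2,3] NP  lex  "this"
[3,4] N\NP  lex  "no"
[2,4] N  <  k=3
[0,4] S  >  k=2

[0,4] S   >
  [0,2] S/N   >
    [0,1] "sent" : (S/N)/NP
    [1,2] "idea" : NP
  [2,4] N   <
    [2,3] "this" : NP
    [3,4] "no" : N\NP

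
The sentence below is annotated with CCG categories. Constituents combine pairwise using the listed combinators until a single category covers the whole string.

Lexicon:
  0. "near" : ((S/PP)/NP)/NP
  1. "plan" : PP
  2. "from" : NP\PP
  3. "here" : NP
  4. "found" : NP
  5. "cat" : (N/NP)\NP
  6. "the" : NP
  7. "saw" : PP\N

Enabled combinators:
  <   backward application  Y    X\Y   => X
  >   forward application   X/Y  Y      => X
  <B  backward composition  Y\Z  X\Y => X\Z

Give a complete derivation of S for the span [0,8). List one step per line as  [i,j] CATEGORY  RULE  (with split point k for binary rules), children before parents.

[0,8] S   >
  [0,4] S/PP   >
    [0,3] (S/PP)/NP   >
      [0,1] "near" : ((S/PP)/NP)/NP
      [1,3] NP   <
        [1,2] "plan" : PP
        [2,3] "from" : NP\PP
    [3,4] "here" : NP
  [4,8] PP   <
    [4,7] N   >
      [4,6] N/NP   <
        [4,5] "found" : NP
        [5,6] "cat" : (N/NP)\NP
      [6,7] "the" : NP
    [7,8] "saw" : PP\N

[0,1] ((S/PP)/NP)/NP  lex  "near"
[1,2] PP  lex  "plan"
[2,3] NP\PP  lex  "from"
[1,3] NP  <  k=2
[0,3] (S/PP)/NP  >  k=1
[3,4] NP  lex  "here"
[0,4] S/PP  >  k=3
[4,5] NP  lex  "found"
[5,6] (N/NP)\NP  lex  "cat"
[4,6] N/NP  <  k=5
[6,7] NP  lex  "the"
[4,7] N  >  k=6
[7,8] PP\N  lex  "saw"
[4,8] PP  <  k=7
[0,8] S  >  k=4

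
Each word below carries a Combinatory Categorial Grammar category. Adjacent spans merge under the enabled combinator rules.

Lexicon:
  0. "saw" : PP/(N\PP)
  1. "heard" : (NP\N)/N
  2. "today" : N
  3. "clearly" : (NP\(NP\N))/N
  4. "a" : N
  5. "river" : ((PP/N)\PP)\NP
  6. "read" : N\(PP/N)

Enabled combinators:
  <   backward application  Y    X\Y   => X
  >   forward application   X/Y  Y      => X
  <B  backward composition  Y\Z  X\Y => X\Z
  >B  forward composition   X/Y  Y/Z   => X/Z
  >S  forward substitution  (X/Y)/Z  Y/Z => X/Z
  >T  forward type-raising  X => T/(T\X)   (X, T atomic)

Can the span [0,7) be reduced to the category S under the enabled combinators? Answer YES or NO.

PP/(N\PP) (NP\N)/N N (NP\(NP\N))/N N ((PP/N)\PP)\NP N\(PP/N)
CKY chart[0,7] = {N/(N\PP), NP/(NP\PP), PP, PP/(PP\PP), S/(S\PP)}; S ∉ chart

NO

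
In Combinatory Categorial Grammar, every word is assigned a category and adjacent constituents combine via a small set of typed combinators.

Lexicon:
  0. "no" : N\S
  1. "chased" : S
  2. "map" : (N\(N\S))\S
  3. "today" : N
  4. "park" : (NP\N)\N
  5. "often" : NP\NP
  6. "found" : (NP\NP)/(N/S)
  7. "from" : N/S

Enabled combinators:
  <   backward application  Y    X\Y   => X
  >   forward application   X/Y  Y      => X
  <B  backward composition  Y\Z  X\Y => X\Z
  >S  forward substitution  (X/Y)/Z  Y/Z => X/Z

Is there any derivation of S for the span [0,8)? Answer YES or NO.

N\S S (N\(N\S))\S N (NP\N)\N NP\NP (NP\NP)/(N/S) N/S
CKY chart[0,8] = {NP}; S ∉ chart

NO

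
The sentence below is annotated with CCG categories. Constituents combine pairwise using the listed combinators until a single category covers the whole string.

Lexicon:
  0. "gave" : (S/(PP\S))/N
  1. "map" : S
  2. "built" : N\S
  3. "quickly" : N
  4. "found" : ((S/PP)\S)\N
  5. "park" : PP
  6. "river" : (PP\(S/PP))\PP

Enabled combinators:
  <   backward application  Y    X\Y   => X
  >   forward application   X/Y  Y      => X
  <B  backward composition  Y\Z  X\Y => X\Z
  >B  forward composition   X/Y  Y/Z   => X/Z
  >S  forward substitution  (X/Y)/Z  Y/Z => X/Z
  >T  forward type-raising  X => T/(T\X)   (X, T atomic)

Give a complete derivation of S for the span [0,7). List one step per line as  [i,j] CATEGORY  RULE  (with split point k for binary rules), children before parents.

[0,7] S   >
  [0,3] S/(PP\S)   >
    [0,1] "gave" : (S/(PP\S))/N
    [1,3] N   <
      [1,2] "map" : S
      [2,3] "built" : N\S
  [3,7] PP\S   <B
    [3,5] (S/PP)\S   <
      [3,4] "quickly" : N
      [4,5] "found" : ((S/PP)\S)\N
    [5,7] PP\(S/PP)   <
      [5,6] "park" : PP
      [6,7] "river" : (PP\(S/PP))\PP

[0,1] (S/(PP\S))/N  lex  "gave"
[1,2] S  lex  "map"
[2,3] N\S  lex  "built"
[1,3] N  <  k=2
[0,3] S/(PP\S)  >  k=1
[3,4] N  lex  "quickly"
[4,5] ((S/PP)\S)\N  lex  "found"
[3,5] (S/PP)\S  <  k=4
[5,6] PP  lex  "park"
[6,7] (PP\(S/PP))\PP  lex  "river"
[5,7] PP\(S/PP)  <  k=6
[3,7] PP\S  <B  k=5
[0,7] S  >  k=3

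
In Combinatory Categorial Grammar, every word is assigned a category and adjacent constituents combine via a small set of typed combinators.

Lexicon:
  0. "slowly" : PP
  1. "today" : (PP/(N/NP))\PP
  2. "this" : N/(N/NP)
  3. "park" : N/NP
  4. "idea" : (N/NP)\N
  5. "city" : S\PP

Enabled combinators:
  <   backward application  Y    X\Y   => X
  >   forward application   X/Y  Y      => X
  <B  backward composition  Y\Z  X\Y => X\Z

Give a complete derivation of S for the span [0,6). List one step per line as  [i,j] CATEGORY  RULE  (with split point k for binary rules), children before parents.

[0,1] PP  lex  "slowly"
[1,2] (PP/(N/NP))\PP  lex  "today"
[0,2] PP/(N/NP)  <  k=1
[2,3] N/(N/NP)  lex  "this"
[3,4] N/NP  lex  "park"
[2,4] N  >  k=3
[4,5] (N/NP)\N  lex  "idea"
[2,5] N/NP  <  k=4
[0,5] PP  >  k=2
[5,6] S\PP  lex  "city"
[0,6] S  <  k=5

[0,6] S   <
  [0,5] PP   >
    [0,2] PP/(N/NP)   <
      [0,1] "slowly" : PP
      [1,2] "today" : (PP/(N/NP))\PP
    [2,5] N/NP   <
      [2,4] N   >
        [2,3] "this" : N/(N/NP)
        [3,4] "park" : N/NP
      [4,5] "idea" : (N/NP)\N
  [5,6] "city" : S\PP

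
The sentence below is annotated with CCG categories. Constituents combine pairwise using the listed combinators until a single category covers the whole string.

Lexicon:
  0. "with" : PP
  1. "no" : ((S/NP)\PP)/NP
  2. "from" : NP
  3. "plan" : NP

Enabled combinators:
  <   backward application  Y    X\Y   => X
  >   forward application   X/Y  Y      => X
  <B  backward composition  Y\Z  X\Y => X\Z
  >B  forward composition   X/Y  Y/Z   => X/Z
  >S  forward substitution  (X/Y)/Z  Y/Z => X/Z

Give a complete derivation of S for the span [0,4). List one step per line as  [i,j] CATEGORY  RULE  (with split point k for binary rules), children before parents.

[0,4] S   >
  [0,3] S/NP   <
    [0,1] "with" : PP
    [1,3] (S/NP)\PP   >
      [1,2] "no" : ((S/NP)\PP)/NP
      [2,3] "from" : NP
  [3,4] "plan" : NP

[0,1] PP  lex  "with"
[1,2] ((S/NP)\PP)/NP  lex  "no"
[2,3] NP  lex  "from"
[1,3] (S/NP)\PP  >  k=2
[0,3] S/NP  <  k=1
[3,4] NP  lex  "plan"
[0,4] S  >  k=3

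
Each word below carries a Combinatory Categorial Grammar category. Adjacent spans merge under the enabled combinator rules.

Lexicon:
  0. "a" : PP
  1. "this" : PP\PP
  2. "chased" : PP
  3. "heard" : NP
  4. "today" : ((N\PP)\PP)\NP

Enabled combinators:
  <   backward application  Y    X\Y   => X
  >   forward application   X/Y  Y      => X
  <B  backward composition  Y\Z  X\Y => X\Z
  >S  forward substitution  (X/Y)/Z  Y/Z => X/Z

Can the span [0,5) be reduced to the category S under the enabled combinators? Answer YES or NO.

PP PP\PP PP NP ((N\PP)\PP)\NP
CKY chart[0,5] = {N}; S ∉ chart

NO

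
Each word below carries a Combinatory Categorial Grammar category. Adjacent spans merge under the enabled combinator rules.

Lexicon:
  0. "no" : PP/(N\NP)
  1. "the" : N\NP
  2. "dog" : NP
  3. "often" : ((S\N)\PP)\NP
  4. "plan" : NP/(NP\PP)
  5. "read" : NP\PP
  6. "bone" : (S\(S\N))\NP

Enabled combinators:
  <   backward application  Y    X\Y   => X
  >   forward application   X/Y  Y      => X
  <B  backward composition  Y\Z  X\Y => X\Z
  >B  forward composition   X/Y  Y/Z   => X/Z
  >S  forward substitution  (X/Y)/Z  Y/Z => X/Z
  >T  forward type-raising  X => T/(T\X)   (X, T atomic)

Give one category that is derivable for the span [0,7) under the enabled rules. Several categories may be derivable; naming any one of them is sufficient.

S

[0,7] S   <
  [0,4] S\N   <
    [0,2] PP   >
      [0,1] "no" : PP/(N\NP)
      [1,2] "the" : N\NP
    [2,4] (S\N)\PP   <
      [2,3] "dog" : NP
      [3,4] "often" : ((S\N)\PP)\NP
  [4,7] S\(S\N)   <
    [4,6] NP   >
      [4,5] "plan" : NP/(NP\PP)
      [5,6] "read" : NP\PP
    [6,7] "bone" : (S\(S\N))\NP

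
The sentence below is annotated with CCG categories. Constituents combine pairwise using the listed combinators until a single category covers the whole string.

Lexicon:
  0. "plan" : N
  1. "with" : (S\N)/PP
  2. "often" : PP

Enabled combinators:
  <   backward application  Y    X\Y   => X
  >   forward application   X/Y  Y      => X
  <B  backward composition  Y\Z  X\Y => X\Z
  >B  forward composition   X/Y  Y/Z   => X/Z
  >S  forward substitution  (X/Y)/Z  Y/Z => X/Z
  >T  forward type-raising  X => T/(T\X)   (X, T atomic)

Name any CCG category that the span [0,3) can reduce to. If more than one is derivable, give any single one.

S

[0,3] S   <
  [0,1] "plan" : N
  [1,3] S\N   >
    [1,2] "with" : (S\N)/PP
    [2,3] "often" : PP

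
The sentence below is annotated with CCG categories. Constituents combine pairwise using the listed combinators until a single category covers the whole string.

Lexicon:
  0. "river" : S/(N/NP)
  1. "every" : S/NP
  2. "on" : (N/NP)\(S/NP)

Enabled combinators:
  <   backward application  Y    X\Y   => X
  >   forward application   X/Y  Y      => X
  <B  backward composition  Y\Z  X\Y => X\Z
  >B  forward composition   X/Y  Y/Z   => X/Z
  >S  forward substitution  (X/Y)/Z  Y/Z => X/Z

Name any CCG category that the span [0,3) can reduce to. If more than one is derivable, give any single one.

S

[0,3] S   >
  [0,1] "river" : S/(N/NP)
  [1,3] N/NP   <
    [1,2] "every" : S/NP
    [2,3] "on" : (N/NP)\(S/NP)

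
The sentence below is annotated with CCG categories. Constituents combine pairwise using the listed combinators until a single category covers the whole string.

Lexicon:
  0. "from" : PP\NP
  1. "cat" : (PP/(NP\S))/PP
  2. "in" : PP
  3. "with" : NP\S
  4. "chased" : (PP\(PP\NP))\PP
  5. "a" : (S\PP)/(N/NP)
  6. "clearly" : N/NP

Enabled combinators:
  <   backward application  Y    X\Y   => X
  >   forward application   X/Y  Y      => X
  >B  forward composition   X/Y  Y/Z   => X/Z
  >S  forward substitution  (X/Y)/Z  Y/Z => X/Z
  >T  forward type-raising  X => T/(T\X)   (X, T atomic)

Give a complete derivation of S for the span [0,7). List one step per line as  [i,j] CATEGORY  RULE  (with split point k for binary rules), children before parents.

[0,7] S   <
  [0,5] PP   <
    [0,1] "from" : PP\NP
    [1,5] PP\(PP\NP)   <
      [1,4] PP   >
        [1,3] PP/(NP\S)   >
          [1,2] "cat" : (PP/(NP\S))/PP
          [2,3] "in" : PP
        [3,4] "with" : NP\S
      [4,5] "chased" : (PP\(PP\NP))\PP
  [5,7] S\PP   >
    [5,6] "a" : (S\PP)/(N/NP)
    [6,7] "clearly" : N/NP

[0,1] PP\NP  lex  "from"
[1,2] (PP/(NP\S))/PP  lex  "cat"
[2,3] PP  lex  "in"
[1,3] PP/(NP\S)  >  k=2
[3,4] NP\S  lex  "with"
[1,4] PP  >  k=3
[4,5] (PP\(PP\NP))\PP  lex  "chased"
[1,5] PP\(PP\NP)  <  k=4
[0,5] PP  <  k=1
[5,6] (S\PP)/(N/NP)  lex  "a"
[6,7] N/NP  lex  "clearly"
[5,7] S\PP  >  k=6
[0,7] S  <  k=5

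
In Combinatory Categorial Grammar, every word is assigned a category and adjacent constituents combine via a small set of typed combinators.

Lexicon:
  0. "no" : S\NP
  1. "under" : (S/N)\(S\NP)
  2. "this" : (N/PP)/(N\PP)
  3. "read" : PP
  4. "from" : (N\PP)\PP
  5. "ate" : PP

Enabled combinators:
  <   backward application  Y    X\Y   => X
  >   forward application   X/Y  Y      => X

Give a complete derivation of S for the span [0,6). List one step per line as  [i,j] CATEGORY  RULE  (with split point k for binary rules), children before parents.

[0,1] S\NP  lex  "no"
[1,2] (S/N)\(S\NP)  lex  "under"
[0,2] S/N  <  k=1
[2,3] (N/PP)/(N\PP)  lex  "this"
[3,4] PP  lex  "read"
[4,5] (N\PP)\PP  lex  "from"
[3,5] N\PP  <  k=4
[2,5] N/PP  >  k=3
[5,6] PP  lex  "ate"
[2,6] N  >  k=5
[0,6] S  >  k=2

[0,6] S   >
  [0,2] S/N   <
    [0,1] "no" : S\NP
    [1,2] "under" : (S/N)\(S\NP)
  [2,6] N   >
    [2,5] N/PP   >
      [2,3] "this" : (N/PP)/(N\PP)
      [3,5] N\PP   <
        [3,4] "read" : PP
        [4,5] "from" : (N\PP)\PP
    [5,6] "ate" : PP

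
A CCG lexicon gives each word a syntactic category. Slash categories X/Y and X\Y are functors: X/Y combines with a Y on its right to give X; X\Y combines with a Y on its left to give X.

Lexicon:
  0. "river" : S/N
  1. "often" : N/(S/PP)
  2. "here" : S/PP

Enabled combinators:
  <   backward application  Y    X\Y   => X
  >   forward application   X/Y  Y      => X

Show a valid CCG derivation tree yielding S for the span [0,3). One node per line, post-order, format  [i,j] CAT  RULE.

[0,3] S   >
  [0,1] "river" : S/N
  [1,3] N   >
    [1,2] "often" : N/(S/PP)
    [2,3] "here" : S/PP

[0,1] S/N  lex  "river"
[1,2] N/(S/PP)  lex  "often"
[2,3] S/PP  lex  "here"
[1,3] N  >  k=2
[0,3] S  >  k=1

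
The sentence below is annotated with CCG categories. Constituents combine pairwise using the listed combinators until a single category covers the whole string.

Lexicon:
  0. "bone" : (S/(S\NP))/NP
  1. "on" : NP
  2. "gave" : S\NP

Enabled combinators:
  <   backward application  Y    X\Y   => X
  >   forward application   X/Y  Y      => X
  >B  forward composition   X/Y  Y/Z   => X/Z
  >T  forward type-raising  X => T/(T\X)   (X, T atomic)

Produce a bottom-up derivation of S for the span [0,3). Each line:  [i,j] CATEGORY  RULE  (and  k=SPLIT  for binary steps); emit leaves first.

[0,3] S   >
  [0,2] S/(S\NP)   >
    [0,1] "bone" : (S/(S\NP))/NP
    [1,2] "on" : NP
  [2,3] "gave" : S\NP

[0,1] (S/(S\NP))/NP  lex  "bone"
[1,2] NP  lex  "on"
[0,2] S/(S\NP)  >  k=1
[2,3] S\NP  lex  "gave"
[0,3] S  >  k=2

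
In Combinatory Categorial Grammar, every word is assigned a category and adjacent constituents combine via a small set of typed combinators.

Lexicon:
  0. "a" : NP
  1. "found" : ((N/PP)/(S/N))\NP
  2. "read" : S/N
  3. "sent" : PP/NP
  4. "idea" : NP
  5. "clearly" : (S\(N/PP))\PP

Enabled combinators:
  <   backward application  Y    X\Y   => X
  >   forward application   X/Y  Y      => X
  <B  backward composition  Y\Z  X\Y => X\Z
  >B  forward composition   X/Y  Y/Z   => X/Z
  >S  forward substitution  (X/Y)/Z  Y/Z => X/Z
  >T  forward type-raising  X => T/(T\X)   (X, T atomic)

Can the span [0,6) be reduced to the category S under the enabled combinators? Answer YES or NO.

[0,6] S   <
  [0,3] N/PP   >
    [0,2] (N/PP)/(S/N)   <
      [0,1] "a" : NP
      [1,2] "found" : ((N/PP)/(S/N))\NP
    [2,3] "read" : S/N
  [3,6] S\(N/PP)   <
    [3,5] PP   >
      [3,4] "sent" : PP/NP
      [4,5] "idea" : NP
    [5,6] "clearly" : (S\(N/PP))\PP

YES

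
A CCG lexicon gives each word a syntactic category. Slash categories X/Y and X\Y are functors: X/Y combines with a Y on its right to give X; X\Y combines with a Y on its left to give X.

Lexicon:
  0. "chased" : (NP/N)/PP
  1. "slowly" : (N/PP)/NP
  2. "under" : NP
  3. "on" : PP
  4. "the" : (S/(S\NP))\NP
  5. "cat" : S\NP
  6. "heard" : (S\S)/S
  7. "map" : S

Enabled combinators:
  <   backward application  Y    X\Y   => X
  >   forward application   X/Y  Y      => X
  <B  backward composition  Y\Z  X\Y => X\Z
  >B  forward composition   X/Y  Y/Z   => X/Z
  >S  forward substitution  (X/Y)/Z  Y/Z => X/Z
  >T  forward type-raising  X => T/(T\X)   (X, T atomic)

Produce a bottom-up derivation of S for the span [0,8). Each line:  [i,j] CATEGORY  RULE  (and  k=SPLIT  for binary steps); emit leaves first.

[0,8] S   >
  [0,5] S/(S\NP)   <
    [0,4] NP   >
      [0,3] NP/PP   >S
        [0,1] "chased" : (NP/N)/PP
        [1,3] N/PP   >
          [1,2] "slowly" : (N/PP)/NP
          [2,3] "under" : NP
      [3,4] "on" : PP
    [4,5] "the" : (S/(S\NP))\NP
  [5,8] S\NP   <B
    [5,6] "cat" : S\NP
    [6,8] S\S   >
      [6,7] "heard" : (S\S)/S
      [7,8] "map" : S

[0,1] (NP/N)/PP  lex  "chased"
[1,2] (N/PP)/NP  lex  "slowly"
[2,3] NP  lex  "under"
[1,3] N/PP  >  k=2
[0,3] NP/PP  >S  k=1
[3,4] PP  lex  "on"
[0,4] NP  >  k=3
[4,5] (S/(S\NP))\NP  lex  "the"
[0,5] S/(S\NP)  <  k=4
[5,6] S\NP  lex  "cat"
[6,7] (S\S)/S  lex  "heard"
[7,8] S  lex  "map"
[6,8] S\S  >  k=7
[5,8] S\NP  <B  k=6
[0,8] S  >  k=5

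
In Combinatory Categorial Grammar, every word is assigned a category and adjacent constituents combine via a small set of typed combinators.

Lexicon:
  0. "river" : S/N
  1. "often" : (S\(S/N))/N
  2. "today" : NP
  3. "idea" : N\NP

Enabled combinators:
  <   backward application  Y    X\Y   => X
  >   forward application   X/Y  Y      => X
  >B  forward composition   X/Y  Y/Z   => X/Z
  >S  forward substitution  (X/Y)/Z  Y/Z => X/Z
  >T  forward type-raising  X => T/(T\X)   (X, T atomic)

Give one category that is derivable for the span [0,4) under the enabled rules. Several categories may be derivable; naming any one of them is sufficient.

[0,4] S   <
  [0,1] "river" : S/N
  [1,4] S\(S/N)   >
    [1,2] "often" : (S\(S/N))/N
    [2,4] N   <
      [2,3] "today" : NP
      [3,4] "idea" : N\NP

S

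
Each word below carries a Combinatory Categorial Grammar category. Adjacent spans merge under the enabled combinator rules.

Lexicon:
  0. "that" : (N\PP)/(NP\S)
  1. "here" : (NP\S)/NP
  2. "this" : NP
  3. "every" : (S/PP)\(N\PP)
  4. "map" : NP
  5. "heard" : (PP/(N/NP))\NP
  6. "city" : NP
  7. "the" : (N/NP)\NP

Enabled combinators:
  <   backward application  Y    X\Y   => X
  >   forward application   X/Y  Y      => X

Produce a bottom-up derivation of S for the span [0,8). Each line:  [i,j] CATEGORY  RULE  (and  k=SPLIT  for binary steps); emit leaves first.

[0,8] S   >
  [0,4] S/PP   <
    [0,3] N\PP   >
      [0,1] "that" : (N\PP)/(NP\S)
      [1,3] NP\S   >
        [1,2] "here" : (NP\S)/NP
        [2,3] "this" : NP
    [3,4] "every" : (S/PP)\(N\PP)
  [4,8] PP   >
    [4,6] PP/(N/NP)   <
      [4,5] "map" : NP
      [5,6] "heard" : (PP/(N/NP))\NP
    [6,8] N/NP   <
      [6,7] "city" : NP
      [7,8] "the" : (N/NP)\NP

[0,1] (N\PP)/(NP\S)  lex  "that"
[1,2] (NP\S)/NP  lex  "here"
[2,3] NP  lex  "this"
[1,3] NP\S  >  k=2
[0,3] N\PP  >  k=1
[3,4] (S/PP)\(N\PP)  lex  "every"
[0,4] S/PP  <  k=3
[4,5] NP  lex  "map"
[5,6] (PP/(N/NP))\NP  lex  "heard"
[4,6] PP/(N/NP)  <  k=5
[6,7] NP  lex  "city"
[7,8] (N/NP)\NP  lex  "the"
[6,8] N/NP  <  k=7
[4,8] PP  >  k=6
[0,8] S  >  k=4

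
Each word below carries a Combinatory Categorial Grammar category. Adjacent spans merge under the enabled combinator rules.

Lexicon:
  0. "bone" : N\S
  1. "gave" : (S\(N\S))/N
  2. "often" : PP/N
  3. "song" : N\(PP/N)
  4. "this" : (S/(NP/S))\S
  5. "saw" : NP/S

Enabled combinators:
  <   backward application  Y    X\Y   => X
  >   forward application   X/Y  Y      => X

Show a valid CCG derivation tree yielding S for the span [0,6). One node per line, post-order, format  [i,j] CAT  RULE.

[0,1] N\S  lex  "bone"
[1,2] (S\(N\S))/N  lex  "gave"
[2,3] PP/N  lex  "often"
[3,4] N\(PP/N)  lex  "song"
[2,4] N  <  k=3
[1,4] S\(N\S)  >  k=2
[0,4] S  <  k=1
[4,5] (S/(NP/S))\S  lex  "this"
[0,5] S/(NP/S)  <  k=4
[5,6] NP/S  lex  "saw"
[0,6] S  >  k=5

[0,6] S   >
  [0,5] S/(NP/S)   <
    [0,4] S   <
      [0,1] "bone" : N\S
      [1,4] S\(N\S)   >
        [1,2] "gave" : (S\(N\S))/N
        [2,4] N   <
          [2,3] "often" : PP/N
          [3,4] "song" : N\(PP/N)
    [4,5] "this" : (S/(NP/S))\S
  [5,6] "saw" : NP/S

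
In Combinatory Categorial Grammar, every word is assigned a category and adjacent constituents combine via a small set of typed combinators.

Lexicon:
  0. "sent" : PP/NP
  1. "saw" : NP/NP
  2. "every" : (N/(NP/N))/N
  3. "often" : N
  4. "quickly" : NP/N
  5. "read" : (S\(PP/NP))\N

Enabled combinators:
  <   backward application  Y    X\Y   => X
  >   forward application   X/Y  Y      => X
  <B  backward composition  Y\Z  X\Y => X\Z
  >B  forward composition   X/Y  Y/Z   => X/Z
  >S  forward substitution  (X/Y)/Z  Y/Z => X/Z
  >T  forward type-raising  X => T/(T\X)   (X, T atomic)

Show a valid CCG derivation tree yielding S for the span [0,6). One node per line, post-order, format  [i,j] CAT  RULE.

[0,6] S   <
  [0,2] PP/NP   >B
    [0,1] "sent" : PP/NP
    [1,2] "saw" : NP/NP
  [2,6] S\(PP/NP)   <
    [2,5] N   >
      [2,4] N/(NP/N)   >
        [2,3] "every" : (N/(NP/N))/N
        [3,4] "often" : N
      [4,5] "quickly" : NP/N
    [5,6] "read" : (S\(PP/NP))\N

[0,1] PP/NP  lex  "sent"
[1,2] NP/NP  lex  "saw"
[0,2] PP/NP  >B  k=1
[2,3] (N/(NP/N))/N  lex  "every"
[3,4] N  lex  "often"
[2,4] N/(NP/N)  >  k=3
[4,5] NP/N  lex  "quickly"
[2,5] N  >  k=4
[5,6] (S\(PP/NP))\N  lex  "read"
[2,6] S\(PP/NP)  <  k=5
[0,6] S  <  k=2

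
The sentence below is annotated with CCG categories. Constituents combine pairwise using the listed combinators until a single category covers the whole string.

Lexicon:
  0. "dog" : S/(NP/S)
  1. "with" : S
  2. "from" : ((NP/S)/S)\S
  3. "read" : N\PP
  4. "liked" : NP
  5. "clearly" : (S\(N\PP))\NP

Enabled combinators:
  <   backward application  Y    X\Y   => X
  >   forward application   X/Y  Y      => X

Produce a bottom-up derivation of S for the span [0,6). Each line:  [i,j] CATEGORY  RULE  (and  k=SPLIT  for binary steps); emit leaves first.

[0,1] S/(NP/S)  lex  "dog"
[1,2] S  lex  "with"
[2,3] ((NP/S)/S)\S  lex  "from"
[1,3] (NP/S)/S  <  k=2
[3,4] N\PP  lex  "read"
[4,5] NP  lex  "liked"
[5,6] (S\(N\PP))\NP  lex  "clearly"
[4,6] S\(N\PP)  <  k=5
[3,6] S  <  k=4
[1,6] NP/S  >  k=3
[0,6] S  >  k=1

[0,6] S   >
  [0,1] "dog" : S/(NP/S)
  [1,6] NP/S   >
    [1,3] (NP/S)/S   <
      [1,2] "with" : S
      [2,3] "from" : ((NP/S)/S)\S
    [3,6] S   <
      [3,4] "read" : N\PP
      [4,6] S\(N\PP)   <
        [4,5] "liked" : NP
        [5,6] "clearly" : (S\(N\PP))\NP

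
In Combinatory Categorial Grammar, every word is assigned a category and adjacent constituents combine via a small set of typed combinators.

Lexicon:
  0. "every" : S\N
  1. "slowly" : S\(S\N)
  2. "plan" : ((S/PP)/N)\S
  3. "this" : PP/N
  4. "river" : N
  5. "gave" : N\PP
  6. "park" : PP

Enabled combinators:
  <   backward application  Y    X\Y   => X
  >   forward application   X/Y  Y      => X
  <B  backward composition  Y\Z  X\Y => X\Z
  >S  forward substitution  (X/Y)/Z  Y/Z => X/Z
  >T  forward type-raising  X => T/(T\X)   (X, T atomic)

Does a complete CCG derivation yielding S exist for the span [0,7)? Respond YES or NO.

YES

[0,7] S   >
  [0,6] S/PP   >
    [0,3] (S/PP)/N   <
      [0,2] S   <
        [0,1] "every" : S\N
        [1,2] "slowly" : S\(S\N)
      [2,3] "plan" : ((S/PP)/N)\S
    [3,6] N   <
      [3,5] PP   >
        [3,4] "this" : PP/N
        [4,5] "river" : N
      [5,6] "gave" : N\PP
  [6,7] "park" : PP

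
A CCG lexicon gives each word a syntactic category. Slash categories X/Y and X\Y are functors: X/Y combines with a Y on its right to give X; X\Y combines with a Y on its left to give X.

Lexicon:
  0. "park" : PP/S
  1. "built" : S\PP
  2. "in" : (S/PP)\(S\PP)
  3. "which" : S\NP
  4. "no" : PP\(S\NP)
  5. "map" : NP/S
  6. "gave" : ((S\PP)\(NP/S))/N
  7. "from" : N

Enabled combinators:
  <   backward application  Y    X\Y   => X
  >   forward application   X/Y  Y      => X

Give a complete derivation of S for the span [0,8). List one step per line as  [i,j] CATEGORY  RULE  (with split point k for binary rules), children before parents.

[0,1] PP/S  lex  "park"
[1,2] S\PP  lex  "built"
[2,3] (S/PP)\(S\PP)  lex  "in"
[1,3] S/PP  <  k=2
[3,4] S\NP  lex  "which"
[4,5] PP\(S\NP)  lex  "no"
[3,5] PP  <  k=4
[1,5] S  >  k=3
[0,5] PP  >  k=1
[5,6] NP/S  lex  "map"
[6,7] ((S\PP)\(NP/S))/N  lex  "gave"
[7,8] N  lex  "from"
[6,8] (S\PP)\(NP/S)  >  k=7
[5,8] S\PP  <  k=6
[0,8] S  <  k=5

[0,8] S   <
  [0,5] PP   >
    [0,1] "park" : PP/S
    [1,5] S   >
      [1,3] S/PP   <
        [1,2] "built" : S\PP
        [2,3] "in" : (S/PP)\(S\PP)
      [3,5] PP   <
        [3,4] "which" : S\NP
        [4,5] "no" : PP\(S\NP)
  [5,8] S\PP   <
    [5,6] "map" : NP/S
    [6,8] (S\PP)\(NP/S)   >
      [6,7] "gave" : ((S\PP)\(NP/S))/N
      [7,8] "from" : N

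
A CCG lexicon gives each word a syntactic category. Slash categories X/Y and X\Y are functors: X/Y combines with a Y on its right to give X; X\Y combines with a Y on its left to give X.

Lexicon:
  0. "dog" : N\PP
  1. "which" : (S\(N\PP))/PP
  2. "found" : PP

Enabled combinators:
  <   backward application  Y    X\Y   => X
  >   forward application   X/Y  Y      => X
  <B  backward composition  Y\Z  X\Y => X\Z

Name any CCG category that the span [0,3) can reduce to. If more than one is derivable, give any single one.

S

[0,3] S   <
  [0,1] "dog" : N\PP
  [1,3] S\(N\PP)   >
    [1,2] "which" : (S\(N\PP))/PP
    [2,3] "found" : PP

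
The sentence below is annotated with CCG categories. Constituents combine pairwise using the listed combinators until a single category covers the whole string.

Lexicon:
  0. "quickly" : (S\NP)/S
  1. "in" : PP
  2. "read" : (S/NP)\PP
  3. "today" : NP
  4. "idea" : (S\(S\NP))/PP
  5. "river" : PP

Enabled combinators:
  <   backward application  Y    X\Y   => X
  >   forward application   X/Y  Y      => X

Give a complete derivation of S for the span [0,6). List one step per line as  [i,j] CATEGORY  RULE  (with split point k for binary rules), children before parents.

[0,1] (S\NP)/S  lex  "quickly"
[1,2] PP  lex  "in"
[2,3] (S/NP)\PP  lex  "read"
[1,3] S/NP  <  k=2
[3,4] NP  lex  "today"
[1,4] S  >  k=3
[0,4] S\NP  >  k=1
[4,5] (S\(S\NP))/PP  lex  "idea"
[5,6] PP  lex  "river"
[4,6] S\(S\NP)  >  k=5
[0,6] S  <  k=4

[0,6] S   <
  [0,4] S\NP   >
    [0,1] "quickly" : (S\NP)/S
    [1,4] S   >
      [1,3] S/NP   <
        [1,2] "in" : PP
        [2,3] "read" : (S/NP)\PP
      [3,4] "today" : NP
  [4,6] S\(S\NP)   >
    [4,5] "idea" : (S\(S\NP))/PP
    [5,6] "river" : PP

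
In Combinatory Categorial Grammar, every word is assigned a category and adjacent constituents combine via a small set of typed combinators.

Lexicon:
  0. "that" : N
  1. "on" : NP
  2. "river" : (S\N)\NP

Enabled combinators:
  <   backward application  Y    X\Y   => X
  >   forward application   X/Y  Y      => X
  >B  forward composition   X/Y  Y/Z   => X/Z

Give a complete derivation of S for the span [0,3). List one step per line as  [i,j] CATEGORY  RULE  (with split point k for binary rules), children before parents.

[0,3] S   <
  [0,1] "that" : N
  [1,3] S\N   <
    [1,2] "on" : NP
    [2,3] "river" : (S\N)\NP

[0,1] N  lex  "that"
[1,2] NP  lex  "on"
[2,3] (S\N)\NP  lex  "river"
[1,3] S\N  <  k=2
[0,3] S  <  k=1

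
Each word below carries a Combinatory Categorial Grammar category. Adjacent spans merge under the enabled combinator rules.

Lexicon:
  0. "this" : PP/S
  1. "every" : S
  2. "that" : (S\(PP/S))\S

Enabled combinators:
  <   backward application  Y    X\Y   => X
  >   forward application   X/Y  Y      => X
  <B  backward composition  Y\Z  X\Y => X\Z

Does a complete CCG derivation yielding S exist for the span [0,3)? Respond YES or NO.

YES

[0,3] S   <
  [0,1] "this" : PP/S
  [1,3] S\(PP/S)   <
    [1,2] "every" : S
    [2,3] "that" : (S\(PP/S))\S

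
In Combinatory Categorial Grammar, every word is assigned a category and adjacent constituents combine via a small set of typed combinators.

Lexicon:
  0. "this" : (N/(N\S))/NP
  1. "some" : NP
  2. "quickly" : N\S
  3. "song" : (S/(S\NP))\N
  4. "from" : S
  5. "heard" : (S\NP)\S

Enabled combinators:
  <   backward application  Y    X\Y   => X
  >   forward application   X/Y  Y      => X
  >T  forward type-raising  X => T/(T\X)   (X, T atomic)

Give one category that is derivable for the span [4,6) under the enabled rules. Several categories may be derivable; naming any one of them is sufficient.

[0,6] S   >
  [0,4] S/(S\NP)   <
    [0,3] N   >
      [0,2] N/(N\S)   >
        [0,1] "this" : (N/(N\S))/NP
        [1,2] "some" : NP
      [2,3] "quickly" : N\S
    [3,4] "song" : (S/(S\NP))\N
  [4,6] S\NP   <
    [4,5] "from" : S
    [5,6] "heard" : (S\NP)\S

S\NP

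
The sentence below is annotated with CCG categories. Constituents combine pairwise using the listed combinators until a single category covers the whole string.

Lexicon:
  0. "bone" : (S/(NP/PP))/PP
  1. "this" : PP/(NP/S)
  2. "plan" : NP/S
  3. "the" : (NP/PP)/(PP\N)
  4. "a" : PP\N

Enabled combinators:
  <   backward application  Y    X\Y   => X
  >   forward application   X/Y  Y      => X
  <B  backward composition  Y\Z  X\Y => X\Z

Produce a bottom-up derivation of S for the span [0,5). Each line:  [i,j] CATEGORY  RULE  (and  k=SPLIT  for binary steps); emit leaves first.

[0,1] (S/(NP/PP))/PP  lex  "bone"
[1,2] PP/(NP/S)  lex  "this"
[2,3] NP/S  lex  "plan"
[1,3] PP  >  k=2
[0,3] S/(NP/PP)  >  k=1
[3,4] (NP/PP)/(PP\N)  lex  "the"
[4,5] PP\N  lex  "a"
[3,5] NP/PP  >  k=4
[0,5] S  >  k=3

[0,5] S   >
  [0,3] S/(NP/PP)   >
    [0,1] "bone" : (S/(NP/PP))/PP
    [1,3] PP   >
      [1,2] "this" : PP/(NP/S)
      [2,3] "plan" : NP/S
  [3,5] NP/PP   >
    [3,4] "the" : (NP/PP)/(PP\N)
    [4,5] "a" : PP\N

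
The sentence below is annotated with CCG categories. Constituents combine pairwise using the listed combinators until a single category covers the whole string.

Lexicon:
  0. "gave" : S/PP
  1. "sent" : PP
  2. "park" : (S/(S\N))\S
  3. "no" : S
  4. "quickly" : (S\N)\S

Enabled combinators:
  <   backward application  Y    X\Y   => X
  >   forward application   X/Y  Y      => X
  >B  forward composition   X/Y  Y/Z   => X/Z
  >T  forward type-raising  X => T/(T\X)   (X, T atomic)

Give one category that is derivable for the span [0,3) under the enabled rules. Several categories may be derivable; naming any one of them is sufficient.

S/(S\N)

[0,5] S   >
  [0,3] S/(S\N)   <
    [0,2] S   >
      [0,1] "gave" : S/PP
      [1,2] "sent" : PP
    [2,3] "park" : (S/(S\N))\S
  [3,5] S\N   <
    [3,4] "no" : S
    [4,5] "quickly" : (S\N)\S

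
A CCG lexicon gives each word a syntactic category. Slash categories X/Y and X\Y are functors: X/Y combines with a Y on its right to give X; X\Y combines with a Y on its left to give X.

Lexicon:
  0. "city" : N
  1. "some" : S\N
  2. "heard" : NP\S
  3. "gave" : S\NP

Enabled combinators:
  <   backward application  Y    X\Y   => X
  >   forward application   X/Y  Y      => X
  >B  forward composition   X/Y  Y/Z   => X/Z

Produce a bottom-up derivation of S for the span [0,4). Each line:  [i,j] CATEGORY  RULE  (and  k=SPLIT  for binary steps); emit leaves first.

[0,1] N  lex  "city"
[1,2] S\N  lex  "some"
[0,2] S  <  k=1
[2,3] NP\S  lex  "heard"
[0,3] NP  <  k=2
[3,4] S\NP  lex  "gave"
[0,4] S  <  k=3

[0,4] S   <
  [0,3] NP   <
    [0,2] S   <
      [0,1] "city" : N
      [1,2] "some" : S\N
    [2,3] "heard" : NP\S
  [3,4] "gave" : S\NP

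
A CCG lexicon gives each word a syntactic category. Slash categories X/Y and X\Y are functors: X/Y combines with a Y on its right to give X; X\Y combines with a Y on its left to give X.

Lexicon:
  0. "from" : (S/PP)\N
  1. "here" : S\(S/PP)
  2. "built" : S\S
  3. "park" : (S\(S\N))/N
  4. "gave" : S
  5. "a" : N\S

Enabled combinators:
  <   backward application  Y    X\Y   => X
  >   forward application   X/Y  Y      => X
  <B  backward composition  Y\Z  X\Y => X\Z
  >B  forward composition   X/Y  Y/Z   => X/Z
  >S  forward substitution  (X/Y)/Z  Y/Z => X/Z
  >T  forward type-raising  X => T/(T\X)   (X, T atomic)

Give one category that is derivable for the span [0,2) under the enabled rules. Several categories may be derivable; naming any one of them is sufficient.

[0,6] S   <
  [0,3] S\N   <B
    [0,2] S\N   <B
      [0,1] "from" : (S/PP)\N
      [1,2] "here" : S\(S/PP)
    [2,3] "built" : S\S
  [3,6] S\(S\N)   >
    [3,4] "park" : (S\(S\N))/N
    [4,6] N   >
      [4,5] N/(N\S)   >T
        [4,5] "gave" : S
      [5,6] "a" : N\S

S\N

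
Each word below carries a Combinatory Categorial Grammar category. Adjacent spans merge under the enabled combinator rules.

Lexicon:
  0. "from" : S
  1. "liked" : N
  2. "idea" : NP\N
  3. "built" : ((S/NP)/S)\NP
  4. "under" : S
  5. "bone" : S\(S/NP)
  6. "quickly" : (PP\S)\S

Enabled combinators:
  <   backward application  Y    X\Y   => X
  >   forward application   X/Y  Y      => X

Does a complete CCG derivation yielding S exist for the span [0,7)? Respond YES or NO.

S N NP\N ((S/NP)/S)\NP S S\(S/NP) (PP\S)\S
CKY chart[0,7] = {PP}; S ∉ chart

NO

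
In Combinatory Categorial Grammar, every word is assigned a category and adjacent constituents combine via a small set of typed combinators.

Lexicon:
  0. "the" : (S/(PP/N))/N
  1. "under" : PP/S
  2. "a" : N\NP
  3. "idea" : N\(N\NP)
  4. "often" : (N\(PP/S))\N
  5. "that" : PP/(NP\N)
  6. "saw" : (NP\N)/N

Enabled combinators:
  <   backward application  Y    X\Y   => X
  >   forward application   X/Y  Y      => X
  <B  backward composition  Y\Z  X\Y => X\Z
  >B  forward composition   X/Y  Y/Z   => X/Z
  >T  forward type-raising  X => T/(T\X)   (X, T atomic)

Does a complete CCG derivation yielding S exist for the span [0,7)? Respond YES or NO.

[0,7] S   >
  [0,5] S/(PP/N)   >
    [0,1] "the" : (S/(PP/N))/N
    [1,5] N   <
      [1,2] "under" : PP/S
      [2,5] N\(PP/S)   <
        [2,4] N   <
          [2,3] "a" : N\NP
          [3,4] "idea" : N\(N\NP)
        [4,5] "often" : (N\(PP/S))\N
  [5,7] PP/N   >B
    [5,6] "that" : PP/(NP\N)
    [6,7] "saw" : (NP\N)/N

YES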